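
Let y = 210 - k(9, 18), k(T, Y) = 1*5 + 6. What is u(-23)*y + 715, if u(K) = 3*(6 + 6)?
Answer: 7879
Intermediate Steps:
u(K) = 36 (u(K) = 3*12 = 36)
k(T, Y) = 11 (k(T, Y) = 5 + 6 = 11)
y = 199 (y = 210 - 1*11 = 210 - 11 = 199)
u(-23)*y + 715 = 36*199 + 715 = 7164 + 715 = 7879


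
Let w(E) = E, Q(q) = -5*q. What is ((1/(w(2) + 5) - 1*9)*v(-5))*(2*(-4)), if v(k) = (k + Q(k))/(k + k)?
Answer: -992/7 ≈ -141.71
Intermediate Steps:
v(k) = -2 (v(k) = (k - 5*k)/(k + k) = (-4*k)/((2*k)) = (-4*k)*(1/(2*k)) = -2)
((1/(w(2) + 5) - 1*9)*v(-5))*(2*(-4)) = ((1/(2 + 5) - 1*9)*(-2))*(2*(-4)) = ((1/7 - 9)*(-2))*(-8) = -62/7*(-2)*(-8) = (124/7)*(-8) = -992/7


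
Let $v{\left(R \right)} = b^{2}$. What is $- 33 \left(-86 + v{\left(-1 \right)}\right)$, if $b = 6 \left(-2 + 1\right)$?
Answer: $1650$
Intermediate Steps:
$b = -6$ ($b = 6 \left(-1\right) = -6$)
$v{\left(R \right)} = 36$ ($v{\left(R \right)} = \left(-6\right)^{2} = 36$)
$- 33 \left(-86 + v{\left(-1 \right)}\right) = - 33 \left(-86 + 36\right) = \left(-33\right) \left(-50\right) = 1650$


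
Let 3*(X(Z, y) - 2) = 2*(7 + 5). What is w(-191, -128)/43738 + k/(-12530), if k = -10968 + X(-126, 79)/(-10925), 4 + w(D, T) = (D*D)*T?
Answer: -1668363038659/15756067775 ≈ -105.89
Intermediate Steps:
w(D, T) = -4 + T*D**2 (w(D, T) = -4 + (D*D)*T = -4 + D**2*T = -4 + T*D**2)
X(Z, y) = 10 (X(Z, y) = 2 + (2*(7 + 5))/3 = 2 + (2*12)/3 = 2 + (1/3)*24 = 2 + 8 = 10)
k = -23965082/2185 (k = -10968 + 10/(-10925) = -10968 + 10*(-1/10925) = -10968 - 2/2185 = -23965082/2185 ≈ -10968.)
w(-191, -128)/43738 + k/(-12530) = (-4 - 128*(-191)**2)/43738 - 23965082/2185/(-12530) = (-4 - 128*36481)*(1/43738) - 23965082/2185*(-1/12530) = (-4 - 4669568)*(1/43738) + 11982541/13689025 = -4669572*1/43738 + 11982541/13689025 = -2334786/21869 + 11982541/13689025 = -1668363038659/15756067775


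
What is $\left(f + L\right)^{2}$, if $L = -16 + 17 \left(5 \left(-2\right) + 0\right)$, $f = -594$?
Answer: $608400$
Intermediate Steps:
$L = -186$ ($L = -16 + 17 \left(-10 + 0\right) = -16 + 17 \left(-10\right) = -16 - 170 = -186$)
$\left(f + L\right)^{2} = \left(-594 - 186\right)^{2} = \left(-780\right)^{2} = 608400$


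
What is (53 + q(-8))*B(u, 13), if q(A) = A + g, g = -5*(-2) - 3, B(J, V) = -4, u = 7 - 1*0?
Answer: -208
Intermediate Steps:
u = 7 (u = 7 + 0 = 7)
g = 7 (g = 10 - 3 = 7)
q(A) = 7 + A (q(A) = A + 7 = 7 + A)
(53 + q(-8))*B(u, 13) = (53 + (7 - 8))*(-4) = (53 - 1)*(-4) = 52*(-4) = -208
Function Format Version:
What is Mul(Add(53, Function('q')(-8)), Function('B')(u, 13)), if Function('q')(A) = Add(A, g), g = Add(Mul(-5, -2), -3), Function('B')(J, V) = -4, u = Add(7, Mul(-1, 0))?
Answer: -208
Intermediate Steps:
u = 7 (u = Add(7, 0) = 7)
g = 7 (g = Add(10, -3) = 7)
Function('q')(A) = Add(7, A) (Function('q')(A) = Add(A, 7) = Add(7, A))
Mul(Add(53, Function('q')(-8)), Function('B')(u, 13)) = Mul(Add(53, Add(7, -8)), -4) = Mul(Add(53, -1), -4) = Mul(52, -4) = -208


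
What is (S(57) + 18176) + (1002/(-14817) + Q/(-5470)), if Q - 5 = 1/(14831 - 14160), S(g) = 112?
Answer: 15069220136408/823998065 ≈ 18288.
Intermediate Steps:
Q = 3356/671 (Q = 5 + 1/(14831 - 14160) = 5 + 1/671 = 3356/671 ≈ 5.0015)
(S(57) + 18176) + (1002/(-14817) + Q/(-5470)) = (112 + 18176) + (1002/(-14817) + (3356/671)/(-5470)) = 18288 + (1002*(-1/14817) + (3356/671)*(-1/5470)) = 18288 + (-334/4939 - 1678/1835185) = 18288 - 56476312/823998065 = 15069220136408/823998065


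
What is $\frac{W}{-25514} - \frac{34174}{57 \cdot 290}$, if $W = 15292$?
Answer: $- \frac{281173049}{105436605} \approx -2.6667$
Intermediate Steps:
$\frac{W}{-25514} - \frac{34174}{57 \cdot 290} = \frac{15292}{-25514} - \frac{34174}{57 \cdot 290} = 15292 \left(- \frac{1}{25514}\right) - \frac{34174}{16530} = - \frac{7646}{12757} - \frac{17087}{8265} = - \frac{281173049}{105436605}$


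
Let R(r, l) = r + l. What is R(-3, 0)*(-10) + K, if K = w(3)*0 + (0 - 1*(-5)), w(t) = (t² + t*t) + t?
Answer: 35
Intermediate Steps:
R(r, l) = l + r
w(t) = t + 2*t² (w(t) = (t² + t²) + t = 2*t² + t = t + 2*t²)
K = 5 (K = (3*(1 + 2*3))*0 + (0 - 1*(-5)) = (3*(1 + 6))*0 + (0 + 5) = (3*7)*0 + 5 = 21*0 + 5 = 0 + 5 = 5)
R(-3, 0)*(-10) + K = (0 - 3)*(-10) + 5 = -3*(-10) + 5 = 30 + 5 = 35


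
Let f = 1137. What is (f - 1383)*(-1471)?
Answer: 361866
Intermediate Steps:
(f - 1383)*(-1471) = (1137 - 1383)*(-1471) = -246*(-1471) = 361866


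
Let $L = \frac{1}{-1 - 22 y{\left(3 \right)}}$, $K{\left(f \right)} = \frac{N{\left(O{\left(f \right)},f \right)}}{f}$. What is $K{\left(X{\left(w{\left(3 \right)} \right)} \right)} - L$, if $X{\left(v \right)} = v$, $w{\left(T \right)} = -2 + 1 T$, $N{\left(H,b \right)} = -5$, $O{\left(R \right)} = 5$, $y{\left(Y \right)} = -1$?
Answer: $- \frac{106}{21} \approx -5.0476$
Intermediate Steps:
$w{\left(T \right)} = -2 + T$
$K{\left(f \right)} = - \frac{5}{f}$
$L = \frac{1}{21}$ ($L = \frac{1}{-1 - -22} = \frac{1}{-1 + 22} = \frac{1}{21} \approx 0.047619$)
$K{\left(X{\left(w{\left(3 \right)} \right)} \right)} - L = - \frac{5}{-2 + 3} - \frac{1}{21} = - \frac{5}{1} - \frac{1}{21} = \left(-5\right) 1 - \frac{1}{21} = -5 - \frac{1}{21} = - \frac{106}{21}$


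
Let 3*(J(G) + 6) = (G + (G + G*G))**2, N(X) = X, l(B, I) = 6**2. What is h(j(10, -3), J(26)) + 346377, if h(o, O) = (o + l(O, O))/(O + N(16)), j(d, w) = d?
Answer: 91792329708/265007 ≈ 3.4638e+5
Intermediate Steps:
l(B, I) = 36
J(G) = -6 + (G**2 + 2*G)**2/3 (J(G) = -6 + (G + (G + G*G))**2/3 = -6 + (G + (G + G**2))**2/3 = -6 + (G**2 + 2*G)**2/3)
h(o, O) = (36 + o)/(16 + O) (h(o, O) = (o + 36)/(O + 16) = (36 + o)/(16 + O))
h(j(10, -3), J(26)) + 346377 = (36 + 10)/(16 + (-6 + (1/3)*26**2*(2 + 26)**2)) + 346377 = 46/(16 + (-6 + (1/3)*676*28**2)) + 346377 = 46/(16 + (-6 + (1/3)*676*784)) + 346377 = 46/(16 + (-6 + 529984/3)) + 346377 = 46/(16 + 529966/3) + 346377 = 46/(530014/3) + 346377 = (3/530014)*46 + 346377 = 69/265007 + 346377 = 91792329708/265007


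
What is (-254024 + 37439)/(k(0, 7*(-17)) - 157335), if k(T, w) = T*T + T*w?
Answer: 14439/10489 ≈ 1.3766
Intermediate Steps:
k(T, w) = T**2 + T*w
(-254024 + 37439)/(k(0, 7*(-17)) - 157335) = (-254024 + 37439)/(0*(0 + 7*(-17)) - 157335) = -216585/(0*(0 - 119) - 157335) = -216585/(0*(-119) - 157335) = -216585/(0 - 157335) = -216585/(-157335) = -216585*(-1/157335) = 14439/10489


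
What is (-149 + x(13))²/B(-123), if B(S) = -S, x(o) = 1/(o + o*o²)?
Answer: 36143748507/200248100 ≈ 180.49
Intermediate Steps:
x(o) = 1/(o + o³)
(-149 + x(13))²/B(-123) = (-149 + 1/(13 + 13³))²/((-1*(-123))) = (-149 + 1/(13 + 2197))²/123 = (-149 + 1/2210)²*(1/123) = (-329289/2210)²*(1/123) = (108431245521/4884100)*(1/123) = 36143748507/200248100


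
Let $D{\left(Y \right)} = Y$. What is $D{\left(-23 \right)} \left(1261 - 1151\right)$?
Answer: $-2530$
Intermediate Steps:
$D{\left(-23 \right)} \left(1261 - 1151\right) = - 23 \left(1261 - 1151\right) = \left(-23\right) 110 = -2530$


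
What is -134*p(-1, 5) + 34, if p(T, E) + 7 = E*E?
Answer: -2378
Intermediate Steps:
p(T, E) = -7 + E² (p(T, E) = -7 + E*E = -7 + E²)
-134*p(-1, 5) + 34 = -134*(-7 + 5²) + 34 = -134*(-7 + 25) + 34 = -134*18 + 34 = -2412 + 34 = -2378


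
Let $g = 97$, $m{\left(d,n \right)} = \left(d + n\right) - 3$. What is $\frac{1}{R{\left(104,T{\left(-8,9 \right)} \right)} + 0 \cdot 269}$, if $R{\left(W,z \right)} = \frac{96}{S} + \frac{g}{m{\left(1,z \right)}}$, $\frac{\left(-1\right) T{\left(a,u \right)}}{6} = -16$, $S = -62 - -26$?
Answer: $- \frac{282}{461} \approx -0.61171$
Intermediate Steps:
$S = -36$ ($S = -62 + 26 = -36$)
$m{\left(d,n \right)} = -3 + d + n$
$T{\left(a,u \right)} = 96$ ($T{\left(a,u \right)} = \left(-6\right) \left(-16\right) = 96$)
$R{\left(W,z \right)} = - \frac{8}{3} + \frac{97}{-2 + z}$ ($R{\left(W,z \right)} = \frac{96}{-36} + \frac{97}{-3 + 1 + z} = 96 \left(- \frac{1}{36}\right) + \frac{97}{-2 + z} = - \frac{8}{3} + \frac{97}{-2 + z}$)
$\frac{1}{R{\left(104,T{\left(-8,9 \right)} \right)} + 0 \cdot 269} = \frac{1}{\frac{307 - 768}{3 \left(-2 + 96\right)} + 0 \cdot 269} = \frac{1}{\frac{307 - 768}{3 \cdot 94} + 0} = \frac{1}{\frac{1}{3} \cdot \frac{1}{94} \left(-461\right) + 0} = \frac{1}{- \frac{461}{282} + 0} = \frac{1}{- \frac{461}{282}} = - \frac{282}{461}$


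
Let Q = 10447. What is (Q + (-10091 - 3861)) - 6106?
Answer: -9611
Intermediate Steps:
(Q + (-10091 - 3861)) - 6106 = (10447 + (-10091 - 3861)) - 6106 = (10447 - 13952) - 6106 = -3505 - 6106 = -9611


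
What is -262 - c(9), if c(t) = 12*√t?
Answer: -298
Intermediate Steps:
-262 - c(9) = -262 - 12*√9 = -262 - 12*3 = -262 - 1*36 = -262 - 36 = -298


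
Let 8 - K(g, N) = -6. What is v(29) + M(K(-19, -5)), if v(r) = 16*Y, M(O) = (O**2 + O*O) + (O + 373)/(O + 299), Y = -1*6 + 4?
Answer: 113067/313 ≈ 361.24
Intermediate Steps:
K(g, N) = 14 (K(g, N) = 8 - 1*(-6) = 8 + 6 = 14)
Y = -2 (Y = -6 + 4 = -2)
M(O) = 2*O**2 + (373 + O)/(299 + O) (M(O) = (O**2 + O**2) + (373 + O)/(299 + O) = 2*O**2 + (373 + O)/(299 + O))
v(r) = -32 (v(r) = 16*(-2) = -32)
v(29) + M(K(-19, -5)) = -32 + (373 + 14 + 2*14**3 + 598*14**2)/(299 + 14) = -32 + (373 + 14 + 2*2744 + 598*196)/313 = -32 + (373 + 14 + 5488 + 117208)/313 = -32 + (1/313)*123083 = -32 + 123083/313 = 113067/313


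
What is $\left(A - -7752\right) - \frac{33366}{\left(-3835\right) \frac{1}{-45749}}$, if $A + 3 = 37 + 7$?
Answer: $- \frac{1496574979}{3835} \approx -3.9024 \cdot 10^{5}$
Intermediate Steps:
$A = 41$ ($A = -3 + \left(37 + 7\right) = -3 + 44 = 41$)
$\left(A - -7752\right) - \frac{33366}{\left(-3835\right) \frac{1}{-45749}} = \left(41 - -7752\right) - \frac{33366}{\left(-3835\right) \frac{1}{-45749}} = \left(41 + 7752\right) - \frac{33366}{\left(-3835\right) \left(- \frac{1}{45749}\right)} = 7793 - \frac{33366}{\frac{3835}{45749}} = 7793 - \frac{1526461134}{3835} = - \frac{1496574979}{3835}$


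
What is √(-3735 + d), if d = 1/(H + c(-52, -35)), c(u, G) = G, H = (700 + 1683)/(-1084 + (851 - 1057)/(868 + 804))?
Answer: 3*I*√471696150838339934/33713633 ≈ 61.115*I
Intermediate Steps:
H = -1992188/906327 (H = 2383/(-1084 - 206/1672) = 2383/(-1084 - 206*1/1672) = 2383/(-1084 - 103/836) = 2383/(-906327/836) = 2383*(-836/906327) = -1992188/906327 ≈ -2.1981)
d = -906327/33713633 (d = 1/(-1992188/906327 - 35) = 1/(-33713633/906327) = -906327/33713633 ≈ -0.026883)
√(-3735 + d) = √(-3735 - 906327/33713633) = √(-125921325582/33713633) = 3*I*√471696150838339934/33713633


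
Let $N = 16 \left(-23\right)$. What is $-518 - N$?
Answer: $-150$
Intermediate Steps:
$N = -368$
$-518 - N = -518 - -368 = -518 + 368 = -150$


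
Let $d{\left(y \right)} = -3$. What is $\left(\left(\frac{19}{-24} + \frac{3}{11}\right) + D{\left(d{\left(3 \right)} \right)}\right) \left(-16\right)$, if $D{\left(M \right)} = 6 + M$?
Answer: $- \frac{1310}{33} \approx -39.697$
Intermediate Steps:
$\left(\left(\frac{19}{-24} + \frac{3}{11}\right) + D{\left(d{\left(3 \right)} \right)}\right) \left(-16\right) = \left(\left(\frac{19}{-24} + \frac{3}{11}\right) + \left(6 - 3\right)\right) \left(-16\right) = \left(\left(19 \left(- \frac{1}{24}\right) + 3 \cdot \frac{1}{11}\right) + 3\right) \left(-16\right) = \left(\left(- \frac{19}{24} + \frac{3}{11}\right) + 3\right) \left(-16\right) = \left(- \frac{137}{264} + 3\right) \left(-16\right) = \frac{655}{264} \left(-16\right) = - \frac{1310}{33}$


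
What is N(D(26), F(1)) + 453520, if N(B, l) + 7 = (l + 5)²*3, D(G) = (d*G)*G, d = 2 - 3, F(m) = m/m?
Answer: 453621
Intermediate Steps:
F(m) = 1
d = -1
D(G) = -G² (D(G) = (-G)*G = -G²)
N(B, l) = -7 + 3*(5 + l)² (N(B, l) = -7 + (l + 5)²*3 = -7 + (5 + l)²*3 = -7 + 3*(5 + l)²)
N(D(26), F(1)) + 453520 = (-7 + 3*(5 + 1)²) + 453520 = (-7 + 3*6²) + 453520 = (-7 + 3*36) + 453520 = (-7 + 108) + 453520 = 101 + 453520 = 453621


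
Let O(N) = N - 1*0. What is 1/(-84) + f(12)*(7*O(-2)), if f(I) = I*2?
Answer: -28225/84 ≈ -336.01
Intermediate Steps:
O(N) = N (O(N) = N + 0 = N)
f(I) = 2*I
1/(-84) + f(12)*(7*O(-2)) = 1/(-84) + (2*12)*(7*(-2)) = -1/84 + 24*(-14) = -1/84 - 336 = -28225/84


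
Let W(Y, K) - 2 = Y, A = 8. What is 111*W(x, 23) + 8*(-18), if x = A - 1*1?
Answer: 855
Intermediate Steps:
x = 7 (x = 8 - 1*1 = 8 - 1 = 7)
W(Y, K) = 2 + Y
111*W(x, 23) + 8*(-18) = 111*(2 + 7) + 8*(-18) = 111*9 - 144 = 999 - 144 = 855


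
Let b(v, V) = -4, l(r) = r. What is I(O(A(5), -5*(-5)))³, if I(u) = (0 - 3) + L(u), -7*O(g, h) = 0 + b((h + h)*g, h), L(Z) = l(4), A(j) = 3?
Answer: 1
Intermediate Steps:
L(Z) = 4
O(g, h) = 4/7 (O(g, h) = -(0 - 4)/7 = -⅐*(-4) = 4/7)
I(u) = 1 (I(u) = (0 - 3) + 4 = -3 + 4 = 1)
I(O(A(5), -5*(-5)))³ = 1³ = 1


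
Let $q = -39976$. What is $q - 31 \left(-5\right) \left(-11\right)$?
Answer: $-41681$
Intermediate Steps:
$q - 31 \left(-5\right) \left(-11\right) = -39976 - 31 \left(-5\right) \left(-11\right) = -39976 - \left(-155\right) \left(-11\right) = -39976 - 1705 = -41681$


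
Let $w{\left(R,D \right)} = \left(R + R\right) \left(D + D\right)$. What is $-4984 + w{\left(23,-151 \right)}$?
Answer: $-18876$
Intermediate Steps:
$w{\left(R,D \right)} = 4 D R$ ($w{\left(R,D \right)} = 2 R 2 D = 4 D R$)
$-4984 + w{\left(23,-151 \right)} = -4984 + 4 \left(-151\right) 23 = -4984 - 13892 = -18876$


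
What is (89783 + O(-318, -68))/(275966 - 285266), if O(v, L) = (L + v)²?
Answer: -79593/3100 ≈ -25.675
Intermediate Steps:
(89783 + O(-318, -68))/(275966 - 285266) = (89783 + (-68 - 318)²)/(275966 - 285266) = (89783 + (-386)²)/(-9300) = (89783 + 148996)*(-1/9300) = 238779*(-1/9300) = -79593/3100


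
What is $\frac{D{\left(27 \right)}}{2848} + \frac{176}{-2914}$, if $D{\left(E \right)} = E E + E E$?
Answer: $\frac{936841}{2074768} \approx 0.45154$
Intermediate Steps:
$D{\left(E \right)} = 2 E^{2}$ ($D{\left(E \right)} = E^{2} + E^{2} = 2 E^{2}$)
$\frac{D{\left(27 \right)}}{2848} + \frac{176}{-2914} = \frac{2 \cdot 27^{2}}{2848} + \frac{176}{-2914} = 2 \cdot 729 \cdot \frac{1}{2848} + 176 \left(- \frac{1}{2914}\right) = 1458 \cdot \frac{1}{2848} - \frac{88}{1457} = \frac{729}{1424} - \frac{88}{1457} = \frac{936841}{2074768}$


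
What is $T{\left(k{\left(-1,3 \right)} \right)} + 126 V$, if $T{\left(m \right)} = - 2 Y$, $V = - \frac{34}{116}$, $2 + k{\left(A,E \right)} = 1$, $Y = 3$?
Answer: $- \frac{1245}{29} \approx -42.931$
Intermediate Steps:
$k{\left(A,E \right)} = -1$ ($k{\left(A,E \right)} = -2 + 1 = -1$)
$V = - \frac{17}{58}$ ($V = \left(-34\right) \frac{1}{116} = - \frac{17}{58} \approx -0.2931$)
$T{\left(m \right)} = -6$ ($T{\left(m \right)} = \left(-2\right) 3 = -6$)
$T{\left(k{\left(-1,3 \right)} \right)} + 126 V = -6 + 126 \left(- \frac{17}{58}\right) = -6 - \frac{1071}{29} = - \frac{1245}{29}$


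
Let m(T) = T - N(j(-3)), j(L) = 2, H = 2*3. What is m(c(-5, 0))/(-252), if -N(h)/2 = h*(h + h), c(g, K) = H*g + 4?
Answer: 5/126 ≈ 0.039683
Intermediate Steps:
H = 6
c(g, K) = 4 + 6*g (c(g, K) = 6*g + 4 = 4 + 6*g)
N(h) = -4*h² (N(h) = -2*h*(h + h) = -2*h*2*h = -4*h²)
m(T) = 16 + T (m(T) = T - (-4)*2² = T - (-4)*4 = T - 1*(-16) = T + 16 = 16 + T)
m(c(-5, 0))/(-252) = (16 + (4 + 6*(-5)))/(-252) = (16 + (4 - 30))*(-1/252) = (16 - 26)*(-1/252) = -10*(-1/252) = 5/126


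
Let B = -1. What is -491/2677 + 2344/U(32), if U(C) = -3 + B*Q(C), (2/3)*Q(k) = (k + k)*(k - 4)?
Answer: -7596169/7203807 ≈ -1.0545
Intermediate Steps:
Q(k) = 3*k*(-4 + k) (Q(k) = 3*((k + k)*(k - 4))/2 = 3*((2*k)*(-4 + k))/2 = 3*(2*k*(-4 + k))/2 = 3*k*(-4 + k))
U(C) = -3 - 3*C*(-4 + C)
-491/2677 + 2344/U(32) = -491/2677 + 2344/(-3 - 3*32*(-4 + 32)) = -491*1/2677 + 2344/(-3 - 3*32*28) = -491/2677 + 2344/(-3 - 2688) = -491/2677 + 2344/(-2691) = -491/2677 + 2344*(-1/2691) = -491/2677 - 2344/2691 = -7596169/7203807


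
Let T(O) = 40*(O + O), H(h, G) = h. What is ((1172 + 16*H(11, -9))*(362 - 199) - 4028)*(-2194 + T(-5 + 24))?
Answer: -145379104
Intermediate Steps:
T(O) = 80*O (T(O) = 40*(2*O) = 80*O)
((1172 + 16*H(11, -9))*(362 - 199) - 4028)*(-2194 + T(-5 + 24)) = ((1172 + 16*11)*(362 - 199) - 4028)*(-2194 + 80*(-5 + 24)) = ((1172 + 176)*163 - 4028)*(-2194 + 80*19) = (1348*163 - 4028)*(-2194 + 1520) = (219724 - 4028)*(-674) = 215696*(-674) = -145379104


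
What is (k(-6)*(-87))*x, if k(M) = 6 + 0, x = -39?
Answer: 20358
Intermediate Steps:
k(M) = 6
(k(-6)*(-87))*x = (6*(-87))*(-39) = -522*(-39) = 20358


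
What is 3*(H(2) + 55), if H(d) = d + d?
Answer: 177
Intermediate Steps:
H(d) = 2*d
3*(H(2) + 55) = 3*(2*2 + 55) = 3*(4 + 55) = 3*59 = 177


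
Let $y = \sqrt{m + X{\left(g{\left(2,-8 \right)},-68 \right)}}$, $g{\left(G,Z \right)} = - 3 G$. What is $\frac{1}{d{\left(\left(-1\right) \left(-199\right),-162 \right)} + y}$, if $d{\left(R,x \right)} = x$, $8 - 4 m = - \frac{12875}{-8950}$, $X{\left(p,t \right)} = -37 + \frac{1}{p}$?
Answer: $- \frac{695952}{112896845} - \frac{2 i \sqrt{163914954}}{112896845} \approx -0.0061645 - 0.00022681 i$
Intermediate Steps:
$m = \frac{2349}{1432}$ ($m = 2 - \frac{\left(-12875\right) \frac{1}{-8950}}{4} = 2 - \frac{\left(-12875\right) \left(- \frac{1}{8950}\right)}{4} = 2 - \frac{515}{1432} = \frac{2349}{1432} \approx 1.6404$)
$y = \frac{i \sqrt{163914954}}{2148}$ ($y = \sqrt{\frac{2349}{1432} - \left(37 - \frac{1}{\left(-3\right) 2}\right)} = \sqrt{\frac{2349}{1432} - \left(37 - \frac{1}{-6}\right)} = \sqrt{\frac{2349}{1432} - \frac{223}{6}} = \sqrt{- \frac{152621}{4296}} = \frac{i \sqrt{163914954}}{2148} \approx 5.9604 i$)
$\frac{1}{d{\left(\left(-1\right) \left(-199\right),-162 \right)} + y} = \frac{1}{-162 + \frac{i \sqrt{163914954}}{2148}}$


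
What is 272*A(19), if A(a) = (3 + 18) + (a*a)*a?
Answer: 1871360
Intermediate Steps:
A(a) = 21 + a**3 (A(a) = 21 + a**2*a = 21 + a**3)
272*A(19) = 272*(21 + 19**3) = 272*(21 + 6859) = 272*6880 = 1871360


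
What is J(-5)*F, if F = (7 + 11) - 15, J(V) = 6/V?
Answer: -18/5 ≈ -3.6000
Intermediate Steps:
F = 3 (F = 18 - 15 = 3)
J(-5)*F = (6/(-5))*3 = (6*(-⅕))*3 = -6/5*3 = -18/5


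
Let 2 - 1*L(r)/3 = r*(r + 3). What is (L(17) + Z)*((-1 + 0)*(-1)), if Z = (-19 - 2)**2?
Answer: -573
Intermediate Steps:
L(r) = 6 - 3*r*(3 + r) (L(r) = 6 - 3*r*(r + 3) = 6 - 3*r*(3 + r))
Z = 441 (Z = (-21)**2 = 441)
(L(17) + Z)*((-1 + 0)*(-1)) = ((6 - 9*17 - 3*17**2) + 441)*((-1 + 0)*(-1)) = ((6 - 153 - 3*289) + 441)*(-1*(-1)) = ((6 - 153 - 867) + 441)*1 = (-1014 + 441)*1 = -573*1 = -573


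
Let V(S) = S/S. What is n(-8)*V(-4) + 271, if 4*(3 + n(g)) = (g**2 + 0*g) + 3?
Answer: 1139/4 ≈ 284.75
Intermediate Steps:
n(g) = -9/4 + g**2/4 (n(g) = -3 + ((g**2 + 0*g) + 3)/4 = -3 + ((g**2 + 0) + 3)/4 = -3 + (g**2 + 3)/4 = -3 + (3 + g**2)/4 = -3 + (3/4 + g**2/4) = -9/4 + g**2/4)
V(S) = 1
n(-8)*V(-4) + 271 = (-9/4 + (1/4)*(-8)**2)*1 + 271 = (-9/4 + (1/4)*64)*1 + 271 = (-9/4 + 16)*1 + 271 = (55/4)*1 + 271 = 55/4 + 271 = 1139/4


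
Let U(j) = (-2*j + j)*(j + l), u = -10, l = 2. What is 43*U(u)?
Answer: -3440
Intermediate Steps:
U(j) = -j*(2 + j) (U(j) = (-2*j + j)*(j + 2) = (-j)*(2 + j) = -j*(2 + j))
43*U(u) = 43*(-1*(-10)*(2 - 10)) = 43*(-1*(-10)*(-8)) = 43*(-80) = -3440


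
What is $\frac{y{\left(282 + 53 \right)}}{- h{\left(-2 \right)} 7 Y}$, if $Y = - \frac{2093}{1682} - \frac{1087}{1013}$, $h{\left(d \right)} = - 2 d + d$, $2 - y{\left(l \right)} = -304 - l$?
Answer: $\frac{546089053}{27639801} \approx 19.757$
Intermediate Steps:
$y{\left(l \right)} = 306 + l$ ($y{\left(l \right)} = 2 - \left(-304 - l\right) = 2 + \left(304 + l\right) = 306 + l$)
$h{\left(d \right)} = - d$
$Y = - \frac{3948543}{1703866}$ ($Y = \left(-2093\right) \frac{1}{1682} - \frac{1087}{1013} = - \frac{2093}{1682} - \frac{1087}{1013} = - \frac{3948543}{1703866} \approx -2.3174$)
$\frac{y{\left(282 + 53 \right)}}{- h{\left(-2 \right)} 7 Y} = \frac{306 + \left(282 + 53\right)}{- \left(-1\right) \left(-2\right) 7 \left(- \frac{3948543}{1703866}\right)} = \frac{306 + 335}{\left(-1\right) 2 \cdot 7 \left(- \frac{3948543}{1703866}\right)} = \frac{641}{\left(-2\right) 7 \left(- \frac{3948543}{1703866}\right)} = \frac{641}{\left(-14\right) \left(- \frac{3948543}{1703866}\right)} = \frac{641}{\frac{27639801}{851933}} = 641 \cdot \frac{851933}{27639801} = \frac{546089053}{27639801}$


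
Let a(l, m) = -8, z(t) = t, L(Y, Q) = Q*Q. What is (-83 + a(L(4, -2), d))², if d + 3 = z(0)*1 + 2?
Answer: 8281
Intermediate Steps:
L(Y, Q) = Q²
d = -1 (d = -3 + (0*1 + 2) = -3 + (0 + 2) = -3 + 2 = -1)
(-83 + a(L(4, -2), d))² = (-83 - 8)² = (-91)² = 8281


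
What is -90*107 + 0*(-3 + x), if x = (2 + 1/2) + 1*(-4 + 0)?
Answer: -9630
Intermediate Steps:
x = -3/2 (x = (2 + ½) + 1*(-4) = 5/2 - 4 = -3/2 ≈ -1.5000)
-90*107 + 0*(-3 + x) = -90*107 + 0*(-3 - 3/2) = -9630 + 0*(-9/2) = -9630 + 0 = -9630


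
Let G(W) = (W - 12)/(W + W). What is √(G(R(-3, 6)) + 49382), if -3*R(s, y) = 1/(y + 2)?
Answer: √198106/2 ≈ 222.55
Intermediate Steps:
R(s, y) = -1/(3*(2 + y)) (R(s, y) = -1/(3*(y + 2)) = -1/(3*(2 + y)))
G(W) = (-12 + W)/(2*W) (G(W) = (-12 + W)/((2*W)) = (-12 + W)*(1/(2*W)) = (-12 + W)/(2*W))
√(G(R(-3, 6)) + 49382) = √((-12 - 1/(6 + 3*6))/(2*((-1/(6 + 3*6)))) + 49382) = √((-12 - 1/(6 + 18))/(2*((-1/(6 + 18)))) + 49382) = √((-12 - 1/24)/(2*((-1/24))) + 49382) = √((-12 - 1*1/24)/(2*((-1*1/24))) + 49382) = √((-12 - 1/24)/(2*(-1/24)) + 49382) = √((½)*(-24)*(-289/24) + 49382) = √(289/2 + 49382) = √(99053/2) = √198106/2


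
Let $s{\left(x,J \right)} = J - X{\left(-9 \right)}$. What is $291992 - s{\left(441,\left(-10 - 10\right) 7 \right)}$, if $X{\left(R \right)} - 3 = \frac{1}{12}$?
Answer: $\frac{3505621}{12} \approx 2.9214 \cdot 10^{5}$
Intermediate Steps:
$X{\left(R \right)} = \frac{37}{12}$ ($X{\left(R \right)} = 3 + \frac{1}{12} = \frac{37}{12}$)
$s{\left(x,J \right)} = - \frac{37}{12} + J$ ($s{\left(x,J \right)} = J - \frac{37}{12} = - \frac{37}{12} + J$)
$291992 - s{\left(441,\left(-10 - 10\right) 7 \right)} = 291992 - \left(- \frac{37}{12} + \left(-10 - 10\right) 7\right) = 291992 - \left(- \frac{37}{12} - 140\right) = 291992 - - \frac{1717}{12} = 291992 + \frac{1717}{12} = \frac{3505621}{12}$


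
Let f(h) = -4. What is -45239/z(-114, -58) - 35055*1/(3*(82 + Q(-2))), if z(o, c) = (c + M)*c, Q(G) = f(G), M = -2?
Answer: -7365407/45240 ≈ -162.81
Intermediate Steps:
Q(G) = -4
z(o, c) = c*(-2 + c) (z(o, c) = (c - 2)*c = (-2 + c)*c = c*(-2 + c))
-45239/z(-114, -58) - 35055*1/(3*(82 + Q(-2))) = -45239*(-1/(58*(-2 - 58))) - 35055*1/(3*(82 - 4)) = -45239/((-58*(-60))) - 35055/(3*78) = -45239/3480 - 35055/234 = -45239*1/3480 - 35055*1/234 = -45239/3480 - 3895/26 = -7365407/45240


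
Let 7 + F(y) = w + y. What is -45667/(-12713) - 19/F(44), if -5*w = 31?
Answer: 5824983/1957802 ≈ 2.9753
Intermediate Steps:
w = -31/5 (w = -1/5*31 = -31/5 ≈ -6.2000)
F(y) = -66/5 + y (F(y) = -7 + (-31/5 + y) = -66/5 + y)
-45667/(-12713) - 19/F(44) = -45667/(-12713) - 19/(-66/5 + 44) = -45667*(-1/12713) - 19/154/5 = 45667/12713 - 19*5/154 = 45667/12713 - 95/154 = 5824983/1957802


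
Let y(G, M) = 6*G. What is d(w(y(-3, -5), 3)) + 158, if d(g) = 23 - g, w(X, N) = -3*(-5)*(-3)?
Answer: 226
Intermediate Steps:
w(X, N) = -45 (w(X, N) = 15*(-3) = -45)
d(w(y(-3, -5), 3)) + 158 = (23 - 1*(-45)) + 158 = (23 + 45) + 158 = 68 + 158 = 226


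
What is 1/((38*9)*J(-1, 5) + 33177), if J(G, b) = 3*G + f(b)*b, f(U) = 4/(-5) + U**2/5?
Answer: 1/39333 ≈ 2.5424e-5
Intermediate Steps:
f(U) = -4/5 + U**2/5 (f(U) = 4*(-1/5) + U**2*(1/5) = -4/5 + U**2/5)
J(G, b) = 3*G + b*(-4/5 + b**2/5) (J(G, b) = 3*G + (-4/5 + b**2/5)*b = 3*G + b*(-4/5 + b**2/5))
1/((38*9)*J(-1, 5) + 33177) = 1/((38*9)*(3*(-1) + (1/5)*5*(-4 + 5**2)) + 33177) = 1/(342*(-3 + (1/5)*5*(-4 + 25)) + 33177) = 1/(342*(-3 + (1/5)*5*21) + 33177) = 1/(342*(-3 + 21) + 33177) = 1/(342*18 + 33177) = 1/(6156 + 33177) = 1/39333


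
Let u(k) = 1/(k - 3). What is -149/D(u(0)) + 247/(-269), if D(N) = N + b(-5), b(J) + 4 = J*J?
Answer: -135557/16678 ≈ -8.1279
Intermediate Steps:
u(k) = 1/(-3 + k)
b(J) = -4 + J**2 (b(J) = -4 + J*J = -4 + J**2)
D(N) = 21 + N (D(N) = N + (-4 + (-5)**2) = N + (-4 + 25) = N + 21 = 21 + N)
-149/D(u(0)) + 247/(-269) = -149/(21 + 1/(-3 + 0)) + 247/(-269) = -149/(21 + 1/(-3)) + 247*(-1/269) = -149/(21 - 1/3) - 247/269 = -149/62/3 - 247/269 = -149*3/62 - 247/269 = -447/62 - 247/269 = -135557/16678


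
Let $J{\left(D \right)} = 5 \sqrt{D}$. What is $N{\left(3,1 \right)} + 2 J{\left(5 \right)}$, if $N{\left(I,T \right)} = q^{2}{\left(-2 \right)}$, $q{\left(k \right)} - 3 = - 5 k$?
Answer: $169 + 10 \sqrt{5} \approx 191.36$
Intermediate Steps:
$q{\left(k \right)} = 3 - 5 k$
$N{\left(I,T \right)} = 169$ ($N{\left(I,T \right)} = \left(3 - -10\right)^{2} = \left(3 + 10\right)^{2} = 13^{2} = 169$)
$N{\left(3,1 \right)} + 2 J{\left(5 \right)} = 169 + 2 \cdot 5 \sqrt{5} = 169 + 10 \sqrt{5}$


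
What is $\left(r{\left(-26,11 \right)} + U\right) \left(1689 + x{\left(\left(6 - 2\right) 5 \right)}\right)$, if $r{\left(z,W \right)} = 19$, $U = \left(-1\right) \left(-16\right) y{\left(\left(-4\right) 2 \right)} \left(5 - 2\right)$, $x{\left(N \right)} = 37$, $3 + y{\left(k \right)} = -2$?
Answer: $-381446$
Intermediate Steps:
$y{\left(k \right)} = -5$ ($y{\left(k \right)} = -3 - 2 = -5$)
$U = -240$ ($U = \left(-1\right) \left(-16\right) \left(- 5 \left(5 - 2\right)\right) = 16 \left(\left(-5\right) 3\right) = 16 \left(-15\right) = -240$)
$\left(r{\left(-26,11 \right)} + U\right) \left(1689 + x{\left(\left(6 - 2\right) 5 \right)}\right) = \left(19 - 240\right) \left(1689 + 37\right) = \left(-221\right) 1726 = -381446$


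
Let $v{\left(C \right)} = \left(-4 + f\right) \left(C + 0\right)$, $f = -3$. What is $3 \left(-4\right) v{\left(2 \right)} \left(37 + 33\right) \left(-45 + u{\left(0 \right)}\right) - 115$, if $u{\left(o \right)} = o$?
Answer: $-529315$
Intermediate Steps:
$v{\left(C \right)} = - 7 C$ ($v{\left(C \right)} = \left(-4 - 3\right) \left(C + 0\right) = - 7 C$)
$3 \left(-4\right) v{\left(2 \right)} \left(37 + 33\right) \left(-45 + u{\left(0 \right)}\right) - 115 = 3 \left(-4\right) \left(\left(-7\right) 2\right) \left(37 + 33\right) \left(-45 + 0\right) - 115 = \left(-12\right) \left(-14\right) 70 \left(-45\right) - 115 = 168 \left(-3150\right) - 115 = -529200 - 115 = -529315$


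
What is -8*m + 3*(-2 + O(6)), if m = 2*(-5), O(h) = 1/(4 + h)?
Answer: 743/10 ≈ 74.300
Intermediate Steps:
m = -10
-8*m + 3*(-2 + O(6)) = -8*(-10) + 3*(-2 + 1/(4 + 6)) = 80 + 3*(-2 + 1/10) = 80 + 3*(-2 + ⅒) = 80 + 3*(-19/10) = 80 - 57/10 = 743/10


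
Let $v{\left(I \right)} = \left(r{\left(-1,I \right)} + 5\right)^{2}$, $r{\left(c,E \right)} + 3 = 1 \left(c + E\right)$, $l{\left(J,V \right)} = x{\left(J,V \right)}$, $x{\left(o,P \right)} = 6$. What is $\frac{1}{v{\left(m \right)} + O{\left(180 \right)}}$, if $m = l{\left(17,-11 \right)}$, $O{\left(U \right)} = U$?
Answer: $\frac{1}{229} \approx 0.0043668$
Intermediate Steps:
$l{\left(J,V \right)} = 6$
$m = 6$
$r{\left(c,E \right)} = -3 + E + c$ ($r{\left(c,E \right)} = -3 + 1 \left(c + E\right) = -3 + 1 \left(E + c\right) = -3 + \left(E + c\right) = -3 + E + c$)
$v{\left(I \right)} = \left(1 + I\right)^{2}$ ($v{\left(I \right)} = \left(\left(-3 + I - 1\right) + 5\right)^{2} = \left(\left(-4 + I\right) + 5\right)^{2} = \left(1 + I\right)^{2}$)
$\frac{1}{v{\left(m \right)} + O{\left(180 \right)}} = \frac{1}{\left(1 + 6\right)^{2} + 180} = \frac{1}{7^{2} + 180} = \frac{1}{49 + 180} = \frac{1}{229}$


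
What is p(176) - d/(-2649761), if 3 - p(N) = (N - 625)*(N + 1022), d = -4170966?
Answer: 1425315519739/2649761 ≈ 5.3790e+5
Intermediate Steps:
p(N) = 3 - (-625 + N)*(1022 + N) (p(N) = 3 - (N - 625)*(N + 1022) = 3 - (-625 + N)*(1022 + N))
p(176) - d/(-2649761) = (638753 - 1*176**2 - 397*176) - (-4170966)/(-2649761) = (638753 - 1*30976 - 69872) - (-4170966)*(-1)/2649761 = (638753 - 30976 - 69872) - 1*4170966/2649761 = 537905 - 4170966/2649761 = 1425315519739/2649761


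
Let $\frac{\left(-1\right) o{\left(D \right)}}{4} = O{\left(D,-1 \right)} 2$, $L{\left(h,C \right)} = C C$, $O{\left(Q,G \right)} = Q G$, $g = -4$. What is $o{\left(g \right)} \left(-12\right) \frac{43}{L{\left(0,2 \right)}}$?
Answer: $4128$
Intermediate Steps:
$O{\left(Q,G \right)} = G Q$
$L{\left(h,C \right)} = C^{2}$
$o{\left(D \right)} = 8 D$ ($o{\left(D \right)} = - 4 - D 2 = - 4 \left(- 2 D\right) = 8 D$)
$o{\left(g \right)} \left(-12\right) \frac{43}{L{\left(0,2 \right)}} = 8 \left(-4\right) \left(-12\right) \frac{43}{2^{2}} = \left(-32\right) \left(-12\right) \frac{43}{4} = 384 \cdot 43 \cdot \frac{1}{4} = 384 \cdot \frac{43}{4} = 4128$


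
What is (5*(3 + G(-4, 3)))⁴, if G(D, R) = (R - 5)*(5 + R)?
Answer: 17850625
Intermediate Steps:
G(D, R) = (-5 + R)*(5 + R)
(5*(3 + G(-4, 3)))⁴ = (5*(3 + (-25 + 3²)))⁴ = (5*(3 + (-25 + 9)))⁴ = (5*(3 - 16))⁴ = (5*(-13))⁴ = (-65)⁴ = 17850625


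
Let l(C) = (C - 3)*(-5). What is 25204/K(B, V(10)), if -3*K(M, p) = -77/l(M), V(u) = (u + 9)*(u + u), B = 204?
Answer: -75990060/77 ≈ -9.8688e+5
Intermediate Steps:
V(u) = 2*u*(9 + u) (V(u) = (9 + u)*(2*u) = 2*u*(9 + u))
l(C) = 15 - 5*C (l(C) = (-3 + C)*(-5) = 15 - 5*C)
K(M, p) = 77/(3*(15 - 5*M)) (K(M, p) = -(-77)/(3*(15 - 5*M)) = 77/(3*(15 - 5*M)))
25204/K(B, V(10)) = 25204/((-77/(-45 + 15*204))) = 25204/((-77/(-45 + 3060))) = 25204/((-77/3015)) = 25204/((-77*1/3015)) = 25204/(-77/3015) = 25204*(-3015/77) = -75990060/77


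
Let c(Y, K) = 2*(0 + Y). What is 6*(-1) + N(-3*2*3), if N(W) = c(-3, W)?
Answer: -12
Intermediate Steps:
c(Y, K) = 2*Y
N(W) = -6 (N(W) = 2*(-3) = -6)
6*(-1) + N(-3*2*3) = 6*(-1) - 6 = -6 - 6 = -12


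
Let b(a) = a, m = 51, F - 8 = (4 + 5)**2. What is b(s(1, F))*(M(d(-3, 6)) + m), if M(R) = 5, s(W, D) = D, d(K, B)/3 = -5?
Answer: 4984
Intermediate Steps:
F = 89 (F = 8 + (4 + 5)**2 = 8 + 9**2 = 8 + 81 = 89)
d(K, B) = -15 (d(K, B) = 3*(-5) = -15)
b(s(1, F))*(M(d(-3, 6)) + m) = 89*(5 + 51) = 89*56 = 4984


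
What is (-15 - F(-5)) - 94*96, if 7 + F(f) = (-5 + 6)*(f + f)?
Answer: -9022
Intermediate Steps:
F(f) = -7 + 2*f (F(f) = -7 + (-5 + 6)*(f + f) = -7 + 1*(2*f) = -7 + 2*f)
(-15 - F(-5)) - 94*96 = (-15 - (-7 + 2*(-5))) - 94*96 = (-15 - (-7 - 10)) - 9024 = (-15 - 1*(-17)) - 9024 = (-15 + 17) - 9024 = 2 - 9024 = -9022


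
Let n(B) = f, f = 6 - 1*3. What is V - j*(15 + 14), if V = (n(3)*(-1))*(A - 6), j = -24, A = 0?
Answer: 714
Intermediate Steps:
f = 3 (f = 6 - 3 = 3)
n(B) = 3
V = 18 (V = (3*(-1))*(0 - 6) = -3*(-6) = 18)
V - j*(15 + 14) = 18 - (-24)*(15 + 14) = 18 - (-24)*29 = 18 - 1*(-696) = 18 + 696 = 714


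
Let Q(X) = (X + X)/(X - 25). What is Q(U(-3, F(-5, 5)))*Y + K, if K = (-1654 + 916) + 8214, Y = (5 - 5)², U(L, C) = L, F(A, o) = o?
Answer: 7476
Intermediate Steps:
Y = 0 (Y = 0² = 0)
Q(X) = 2*X/(-25 + X) (Q(X) = (2*X)/(-25 + X) = 2*X/(-25 + X))
K = 7476 (K = -738 + 8214 = 7476)
Q(U(-3, F(-5, 5)))*Y + K = (2*(-3)/(-25 - 3))*0 + 7476 = (2*(-3)/(-28))*0 + 7476 = (2*(-3)*(-1/28))*0 + 7476 = (3/14)*0 + 7476 = 0 + 7476 = 7476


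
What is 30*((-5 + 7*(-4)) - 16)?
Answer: -1470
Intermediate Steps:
30*((-5 + 7*(-4)) - 16) = 30*((-5 - 28) - 16) = 30*(-33 - 16) = 30*(-49) = -1470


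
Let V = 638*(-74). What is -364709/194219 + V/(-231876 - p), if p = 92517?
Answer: -109139579209/63003284067 ≈ -1.7323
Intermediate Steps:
V = -47212
-364709/194219 + V/(-231876 - p) = -364709/194219 - 47212/(-231876 - 1*92517) = -364709*1/194219 - 47212/(-231876 - 92517) = -364709/194219 - 47212/(-324393) = -364709/194219 - 47212*(-1/324393) = -364709/194219 + 47212/324393 = -109139579209/63003284067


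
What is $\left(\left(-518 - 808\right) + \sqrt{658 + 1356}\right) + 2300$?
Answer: $974 + \sqrt{2014} \approx 1018.9$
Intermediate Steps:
$\left(\left(-518 - 808\right) + \sqrt{658 + 1356}\right) + 2300 = \left(\left(-518 - 808\right) + \sqrt{2014}\right) + 2300 = \left(-1326 + \sqrt{2014}\right) + 2300 = 974 + \sqrt{2014}$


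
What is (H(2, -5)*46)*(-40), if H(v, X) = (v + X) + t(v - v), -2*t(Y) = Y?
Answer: 5520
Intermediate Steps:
t(Y) = -Y/2
H(v, X) = X + v (H(v, X) = (v + X) - (v - v)/2 = (X + v) - 1/2*0 = (X + v) + 0 = X + v)
(H(2, -5)*46)*(-40) = ((-5 + 2)*46)*(-40) = -3*46*(-40) = -138*(-40) = 5520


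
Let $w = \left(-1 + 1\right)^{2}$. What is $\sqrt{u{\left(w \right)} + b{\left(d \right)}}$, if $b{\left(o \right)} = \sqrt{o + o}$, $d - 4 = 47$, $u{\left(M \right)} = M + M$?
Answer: $\sqrt[4]{102} \approx 3.178$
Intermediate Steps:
$w = 0$ ($w = 0^{2} = 0$)
$u{\left(M \right)} = 2 M$
$d = 51$ ($d = 4 + 47 = 51$)
$b{\left(o \right)} = \sqrt{2} \sqrt{o}$ ($b{\left(o \right)} = \sqrt{2 o} = \sqrt{2} \sqrt{o}$)
$\sqrt{u{\left(w \right)} + b{\left(d \right)}} = \sqrt{2 \cdot 0 + \sqrt{2} \sqrt{51}} = \sqrt{0 + \sqrt{102}} = \sqrt{\sqrt{102}} = \sqrt[4]{102}$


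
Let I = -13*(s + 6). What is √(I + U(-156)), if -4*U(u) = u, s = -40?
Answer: √481 ≈ 21.932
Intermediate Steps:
U(u) = -u/4
I = 442 (I = -13*(-40 + 6) = -13*(-34) = 442)
√(I + U(-156)) = √(442 - ¼*(-156)) = √(442 + 39) = √481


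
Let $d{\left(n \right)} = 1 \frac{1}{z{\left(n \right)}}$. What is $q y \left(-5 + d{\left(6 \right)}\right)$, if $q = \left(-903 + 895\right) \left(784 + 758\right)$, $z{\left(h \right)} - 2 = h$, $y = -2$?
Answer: $-120276$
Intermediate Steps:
$z{\left(h \right)} = 2 + h$
$d{\left(n \right)} = \frac{1}{2 + n}$ ($d{\left(n \right)} = 1 \frac{1}{2 + n} = \frac{1}{2 + n}$)
$q = -12336$ ($q = \left(-8\right) 1542 = -12336$)
$q y \left(-5 + d{\left(6 \right)}\right) = - 12336 \left(- 2 \left(-5 + \frac{1}{2 + 6}\right)\right) = - 12336 \left(- 2 \left(-5 + \frac{1}{8}\right)\right) = - 12336 \left(\left(-2\right) \left(- \frac{39}{8}\right)\right) = \left(-12336\right) \frac{39}{4} = -120276$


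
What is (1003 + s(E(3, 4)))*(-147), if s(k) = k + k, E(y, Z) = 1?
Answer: -147735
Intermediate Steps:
s(k) = 2*k
(1003 + s(E(3, 4)))*(-147) = (1003 + 2*1)*(-147) = (1003 + 2)*(-147) = 1005*(-147) = -147735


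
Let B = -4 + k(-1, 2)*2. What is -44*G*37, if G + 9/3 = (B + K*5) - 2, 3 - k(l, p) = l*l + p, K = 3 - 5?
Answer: 30932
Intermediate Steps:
K = -2
k(l, p) = 3 - p - l² (k(l, p) = 3 - (l*l + p) = 3 - (l² + p) = 3 - (p + l²) = 3 + (-p - l²) = 3 - p - l²)
B = -4 (B = -4 + (3 - 1*2 - 1*(-1)²)*2 = -4 + (3 - 2 - 1*1)*2 = -4 + (3 - 2 - 1)*2 = -4 + 0*2 = -4 + 0 = -4)
G = -19 (G = -3 + ((-4 - 2*5) - 2) = -3 + ((-4 - 10) - 2) = -3 + (-14 - 2) = -3 - 16 = -19)
-44*G*37 = -44*(-19)*37 = 836*37 = 30932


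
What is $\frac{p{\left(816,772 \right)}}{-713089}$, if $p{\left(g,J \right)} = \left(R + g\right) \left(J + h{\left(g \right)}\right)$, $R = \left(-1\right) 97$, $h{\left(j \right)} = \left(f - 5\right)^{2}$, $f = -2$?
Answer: $- \frac{590299}{713089} \approx -0.82781$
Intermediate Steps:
$h{\left(j \right)} = 49$ ($h{\left(j \right)} = \left(-2 - 5\right)^{2} = \left(-7\right)^{2} = 49$)
$R = -97$
$p{\left(g,J \right)} = \left(-97 + g\right) \left(49 + J\right)$ ($p{\left(g,J \right)} = \left(-97 + g\right) \left(J + 49\right) = \left(-97 + g\right) \left(49 + J\right)$)
$\frac{p{\left(816,772 \right)}}{-713089} = \frac{-4753 - 74884 + 49 \cdot 816 + 772 \cdot 816}{-713089} = \left(-4753 - 74884 + 39984 + 629952\right) \left(- \frac{1}{713089}\right) = 590299 \left(- \frac{1}{713089}\right) = - \frac{590299}{713089}$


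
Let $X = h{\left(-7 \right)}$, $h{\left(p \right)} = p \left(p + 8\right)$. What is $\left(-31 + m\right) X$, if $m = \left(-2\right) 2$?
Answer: $245$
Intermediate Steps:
$h{\left(p \right)} = p \left(8 + p\right)$
$X = -7$ ($X = - 7 \left(8 - 7\right) = \left(-7\right) 1 = -7$)
$m = -4$
$\left(-31 + m\right) X = \left(-31 - 4\right) \left(-7\right) = \left(-35\right) \left(-7\right) = 245$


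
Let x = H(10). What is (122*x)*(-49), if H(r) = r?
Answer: -59780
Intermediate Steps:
x = 10
(122*x)*(-49) = (122*10)*(-49) = 1220*(-49) = -59780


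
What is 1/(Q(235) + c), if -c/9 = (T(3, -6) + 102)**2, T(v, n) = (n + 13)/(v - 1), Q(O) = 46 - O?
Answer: -4/401445 ≈ -9.9640e-6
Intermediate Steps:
T(v, n) = (13 + n)/(-1 + v)
c = -400689/4 (c = -9*((13 - 6)/(-1 + 3) + 102)**2 = -9*(7/2 + 102)**2 = -9*(211/2)**2 = -9*44521/4 = -400689/4 ≈ -1.0017e+5)
1/(Q(235) + c) = 1/((46 - 1*235) - 400689/4) = 1/((46 - 235) - 400689/4) = 1/(-189 - 400689/4) = 1/(-401445/4) = -4/401445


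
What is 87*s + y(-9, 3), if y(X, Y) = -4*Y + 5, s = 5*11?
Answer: 4778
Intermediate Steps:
s = 55
y(X, Y) = 5 - 4*Y
87*s + y(-9, 3) = 87*55 + (5 - 4*3) = 4785 + (5 - 12) = 4785 - 7 = 4778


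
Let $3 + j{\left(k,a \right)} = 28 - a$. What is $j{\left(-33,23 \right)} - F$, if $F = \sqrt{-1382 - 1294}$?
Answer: $2 - 2 i \sqrt{669} \approx 2.0 - 51.73 i$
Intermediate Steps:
$j{\left(k,a \right)} = 25 - a$ ($j{\left(k,a \right)} = -3 - \left(-28 + a\right) = 25 - a$)
$F = 2 i \sqrt{669}$ ($F = \sqrt{-2676} = 2 i \sqrt{669} \approx 51.73 i$)
$j{\left(-33,23 \right)} - F = \left(25 - 23\right) - 2 i \sqrt{669} = 2 - 2 i \sqrt{669}$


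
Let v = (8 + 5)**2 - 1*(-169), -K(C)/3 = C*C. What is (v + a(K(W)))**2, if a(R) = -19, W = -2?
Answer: 101761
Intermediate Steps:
K(C) = -3*C**2 (K(C) = -3*C*C = -3*C**2)
v = 338 (v = 13**2 + 169 = 169 + 169 = 338)
(v + a(K(W)))**2 = (338 - 19)**2 = 319**2 = 101761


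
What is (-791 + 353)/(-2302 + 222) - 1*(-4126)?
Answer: 4291259/1040 ≈ 4126.2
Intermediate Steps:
(-791 + 353)/(-2302 + 222) - 1*(-4126) = -438/(-2080) + 4126 = -438*(-1/2080) + 4126 = 219/1040 + 4126 = 4291259/1040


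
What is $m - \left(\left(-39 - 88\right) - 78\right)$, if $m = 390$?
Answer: $595$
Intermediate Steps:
$m - \left(\left(-39 - 88\right) - 78\right) = 390 - \left(\left(-39 - 88\right) - 78\right) = 390 - \left(-127 - 78\right) = 390 - -205 = 390 + 205 = 595$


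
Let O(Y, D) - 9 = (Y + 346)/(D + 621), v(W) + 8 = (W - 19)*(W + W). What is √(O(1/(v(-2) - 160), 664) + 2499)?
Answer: √7305988602255/53970 ≈ 50.083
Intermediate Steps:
v(W) = -8 + 2*W*(-19 + W) (v(W) = -8 + (W - 19)*(W + W) = -8 + (-19 + W)*(2*W) = -8 + 2*W*(-19 + W))
O(Y, D) = 9 + (346 + Y)/(621 + D) (O(Y, D) = 9 + (Y + 346)/(D + 621) = 9 + (346 + Y)/(621 + D))
√(O(1/(v(-2) - 160), 664) + 2499) = √((5935 + 1/((-8 - 38*(-2) + 2*(-2)²) - 160) + 9*664)/(621 + 664) + 2499) = √((5935 + 1/((-8 + 76 + 2*4) - 160) + 5976)/1285 + 2499) = √((5935 + 1/((-8 + 76 + 8) - 160) + 5976)/1285 + 2499) = √((5935 + 1/(76 - 160) + 5976)/1285 + 2499) = √((5935 + 1/(-84) + 5976)/1285 + 2499) = √((5935 - 1/84 + 5976)/1285 + 2499) = √((1/1285)*(1000523/84) + 2499) = √(1000523/107940 + 2499) = √(270742583/107940) = √7305988602255/53970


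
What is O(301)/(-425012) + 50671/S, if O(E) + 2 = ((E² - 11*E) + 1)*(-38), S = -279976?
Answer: 226790351877/29748289928 ≈ 7.6236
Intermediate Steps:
O(E) = -40 - 38*E² + 418*E (O(E) = -2 + ((E² - 11*E) + 1)*(-38) = -2 + (1 + E² - 11*E)*(-38) = -2 + (-38 - 38*E² + 418*E) = -40 - 38*E² + 418*E)
O(301)/(-425012) + 50671/S = (-40 - 38*301² + 418*301)/(-425012) + 50671/(-279976) = (-40 - 38*90601 + 125818)*(-1/425012) + 50671*(-1/279976) = (-40 - 3442838 + 125818)*(-1/425012) - 50671/279976 = -3317060*(-1/425012) - 50671/279976 = 829265/106253 - 50671/279976 = 226790351877/29748289928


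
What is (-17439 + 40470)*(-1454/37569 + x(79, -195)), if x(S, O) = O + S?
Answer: -33467559066/12523 ≈ -2.6725e+6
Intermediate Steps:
(-17439 + 40470)*(-1454/37569 + x(79, -195)) = (-17439 + 40470)*(-1454/37569 + (-195 + 79)) = 23031*(-1454*1/37569 - 116) = 23031*(-1454/37569 - 116) = 23031*(-4359458/37569) = -33467559066/12523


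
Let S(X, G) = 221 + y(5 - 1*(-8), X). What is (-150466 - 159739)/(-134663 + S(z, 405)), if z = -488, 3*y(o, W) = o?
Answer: 930615/403313 ≈ 2.3074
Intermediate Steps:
y(o, W) = o/3
S(X, G) = 676/3 (S(X, G) = 221 + (5 - 1*(-8))/3 = 221 + (5 + 8)/3 = 221 + (⅓)*13 = 221 + 13/3 = 676/3)
(-150466 - 159739)/(-134663 + S(z, 405)) = (-150466 - 159739)/(-134663 + 676/3) = -310205/(-403313/3) = -310205*(-3/403313) = 930615/403313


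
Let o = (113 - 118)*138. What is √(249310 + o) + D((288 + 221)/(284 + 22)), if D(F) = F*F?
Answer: 259081/93636 + 2*√62155 ≈ 501.38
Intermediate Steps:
D(F) = F²
o = -690 (o = -5*138 = -690)
√(249310 + o) + D((288 + 221)/(284 + 22)) = √(249310 - 690) + ((288 + 221)/(284 + 22))² = √248620 + (509/306)² = 2*√62155 + (509*(1/306))² = 2*√62155 + (509/306)² = 2*√62155 + 259081/93636 = 259081/93636 + 2*√62155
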